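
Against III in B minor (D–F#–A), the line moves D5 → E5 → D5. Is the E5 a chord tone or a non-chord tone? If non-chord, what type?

The harmony at that moment is D major triad (D, F#, A); E5 is not a chord tone.
It is approached by step up from D5 and left by step down to D5.
Step away and step back to the same note — a neighbor tone (upper neighbor).

Non-chord tone — a neighbor tone.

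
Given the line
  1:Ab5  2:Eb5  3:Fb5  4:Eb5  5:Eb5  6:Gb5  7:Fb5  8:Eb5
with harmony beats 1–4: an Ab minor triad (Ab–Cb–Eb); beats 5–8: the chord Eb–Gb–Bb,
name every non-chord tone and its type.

Fb5 (beat 3) — neighbor tone; Fb5 (beat 7) — passing tone.

The harmony at that moment is Ab minor triad (Ab, Cb, Eb); Fb5 is not a chord tone.
It is approached by step up from Eb5 and left by step down to Eb5.
Step away and step back to the same note — a neighbor tone (upper neighbor).
The harmony at that moment is Eb minor triad (Eb, Gb, Bb); Fb5 is not a chord tone.
It is approached by step down from Gb5 and left by step down to Eb5.
Step in, step out in the same direction — a passing tone.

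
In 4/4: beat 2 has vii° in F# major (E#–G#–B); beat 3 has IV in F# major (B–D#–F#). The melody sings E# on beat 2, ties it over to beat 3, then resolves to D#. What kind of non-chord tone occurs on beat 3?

The harmony at that moment is B major triad (B, D#, F#); E# is not a chord tone.
It is held over (the same pitch as the preceding E#) and left by step down to D#.
Held over from the previous chord and resolving down by step — a suspension.

Suspension.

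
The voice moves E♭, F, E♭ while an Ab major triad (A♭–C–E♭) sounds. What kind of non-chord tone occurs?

The harmony at that moment is A♭ major triad (A♭, C, E♭); F is not a chord tone.
It is approached by step up from E♭ and left by step down to E♭.
Step away and step back to the same note — a neighbor tone (upper neighbor).

F is a neighbor tone.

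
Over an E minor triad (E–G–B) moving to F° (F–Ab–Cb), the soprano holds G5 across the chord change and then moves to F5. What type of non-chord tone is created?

The harmony at that moment is F diminished triad (F, Ab, Cb); G5 is not a chord tone.
It is held over (the same pitch as the preceding G5) and left by step down to F5.
Held over from the previous chord and resolving down by step — a suspension.

G5 is a suspension.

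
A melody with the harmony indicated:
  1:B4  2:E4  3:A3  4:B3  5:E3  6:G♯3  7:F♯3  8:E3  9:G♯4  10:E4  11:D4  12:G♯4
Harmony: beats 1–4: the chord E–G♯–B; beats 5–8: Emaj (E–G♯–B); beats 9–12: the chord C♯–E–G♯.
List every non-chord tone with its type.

A3 (beat 3) — appoggiatura; F♯3 (beat 7) — passing tone; D4 (beat 11) — escape tone.

The harmony at that moment is E major triad (E, G♯, B); A3 is not a chord tone.
It is approached by leap down from E4 and left by step up to B3.
Leap in, step out — an appoggiatura.
The harmony at that moment is E major triad (E, G♯, B); F♯3 is not a chord tone.
It is approached by step down from G♯3 and left by step down to E3.
Step in, step out in the same direction — a passing tone.
The harmony at that moment is C♯ minor triad (C♯, E, G♯); D4 is not a chord tone.
It is approached by step down from E4 and left by leap up to G♯4.
Step in, leap out — an escape tone.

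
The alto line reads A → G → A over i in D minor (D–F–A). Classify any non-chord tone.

G is a neighbor tone.

The harmony at that moment is D minor triad (D, F, A); G is not a chord tone.
It is approached by step down from A and left by step up to A.
Step away and step back to the same note — a neighbor tone (lower neighbor).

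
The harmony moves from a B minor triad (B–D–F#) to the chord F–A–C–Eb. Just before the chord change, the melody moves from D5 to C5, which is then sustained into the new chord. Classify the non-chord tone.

The harmony at that moment is B minor triad (B, D, F#); C5 is not a chord tone.
It is approached by step down from D5 and then sustained as the same pitch into the next harmony.
Arriving early and becoming a chord tone when the harmony changes — an anticipation.

C5 is an anticipation.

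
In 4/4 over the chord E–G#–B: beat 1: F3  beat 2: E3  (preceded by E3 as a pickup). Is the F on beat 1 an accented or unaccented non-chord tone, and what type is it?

Accented neighbor tone.

The harmony at that moment is E major triad (E, G#, B); F3 is not a chord tone.
It is approached by step up from E3 and left by step down to E3.
Step away and step back to the same note — a neighbor tone (upper neighbor).
It falls on the downbeat, so it is accented.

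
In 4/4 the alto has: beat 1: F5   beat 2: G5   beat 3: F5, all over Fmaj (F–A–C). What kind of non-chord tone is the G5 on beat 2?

Upper neighbor tone.

The harmony at that moment is F major triad (F, A, C); G5 is not a chord tone.
It is approached by step up from F5 and left by step down to F5.
Step away and step back to the same note — a neighbor tone (upper neighbor).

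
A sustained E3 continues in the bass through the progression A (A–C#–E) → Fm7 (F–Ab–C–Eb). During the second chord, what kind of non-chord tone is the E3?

Pedal tone (pedal point).

The harmony at that moment is F minor seventh chord (F, Ab, C, Eb); E3 is not a chord tone.
It is held over (the same pitch as the preceding E3) and then sustained as the same pitch into the next harmony.
Sustained through a change of harmony — a pedal tone.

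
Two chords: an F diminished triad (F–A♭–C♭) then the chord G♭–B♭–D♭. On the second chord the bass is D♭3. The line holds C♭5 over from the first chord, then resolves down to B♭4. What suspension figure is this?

7–6 suspension.

At the second chord the bass is D♭3. The suspended C♭5 lies a seventh above the bass; after resolving down by step to B♭4, the interval above the bass becomes a sixth.
Suspension figures are named by those two intervals: 7–6.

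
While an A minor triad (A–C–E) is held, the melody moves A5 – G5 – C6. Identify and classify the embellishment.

G5 is an escape tone.

The harmony at that moment is A minor triad (A, C, E); G5 is not a chord tone.
It is approached by step down from A5 and left by leap up to C6.
Step in, leap out — an escape tone.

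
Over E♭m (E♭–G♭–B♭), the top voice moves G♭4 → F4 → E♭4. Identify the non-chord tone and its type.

F4 is a passing tone.

The harmony at that moment is E♭ minor triad (E♭, G♭, B♭); F4 is not a chord tone.
It is approached by step down from G♭4 and left by step down to E♭4.
Step in, step out in the same direction — a passing tone.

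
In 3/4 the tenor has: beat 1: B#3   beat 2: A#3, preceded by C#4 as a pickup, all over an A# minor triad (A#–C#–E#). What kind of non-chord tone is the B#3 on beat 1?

Passing tone.

The harmony at that moment is A# minor triad (A#, C#, E#); B#3 is not a chord tone.
It is approached by step down from C#4 and left by step down to A#3.
Step in, step out in the same direction — a passing tone.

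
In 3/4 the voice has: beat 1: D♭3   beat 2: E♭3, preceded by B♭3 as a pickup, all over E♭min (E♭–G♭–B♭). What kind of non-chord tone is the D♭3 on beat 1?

Appoggiatura.

The harmony at that moment is E♭ minor triad (E♭, G♭, B♭); D♭3 is not a chord tone.
It is approached by leap down from B♭3 and left by step up to E♭3.
Leap in, step out, metrically accented — an appoggiatura.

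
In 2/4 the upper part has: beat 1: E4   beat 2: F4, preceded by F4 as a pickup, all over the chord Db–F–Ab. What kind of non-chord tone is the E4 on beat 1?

Lower neighbor tone.

The harmony at that moment is Db major triad (Db, F, Ab); E4 is not a chord tone.
It is approached by step down from F4 and left by step up to F4.
Step away and step back to the same note — a neighbor tone (lower neighbor).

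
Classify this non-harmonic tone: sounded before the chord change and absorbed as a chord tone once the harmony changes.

Anticipation.

Approach: ahead of the chord change (typically by step), so it is dissonant against the current harmony. Departure: none — the same pitch is restated or held and is a chord tone of the new harmony.
Dissonant first, consonant once the harmony catches up: the note simply arrives early — an anticipation. (The reverse timing, consonant first and dissonant after the change, would be a suspension or retardation.)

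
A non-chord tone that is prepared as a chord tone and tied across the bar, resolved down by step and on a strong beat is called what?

Suspension.

Approach: by preparation — the pitch is first a chord tone, then held (tied or repeated) while the harmony changes under it. Departure: down by step. Metric position: strong.
A prepared dissonance that resolves downward by step — a suspension. (The same figure resolving upward would be a retardation.)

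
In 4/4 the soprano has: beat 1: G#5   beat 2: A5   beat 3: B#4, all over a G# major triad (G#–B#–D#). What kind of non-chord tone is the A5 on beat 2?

Escape tone.

The harmony at that moment is G# major triad (G#, B#, D#); A5 is not a chord tone.
It is approached by step up from G#5 and left by leap down to B#4.
Step in, leap out, on a weak beat — an escape tone.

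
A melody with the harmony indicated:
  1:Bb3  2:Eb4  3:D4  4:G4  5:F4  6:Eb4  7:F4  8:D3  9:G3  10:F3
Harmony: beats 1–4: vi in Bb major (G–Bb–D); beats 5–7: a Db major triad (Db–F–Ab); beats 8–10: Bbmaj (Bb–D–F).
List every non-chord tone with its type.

Eb4 (beat 2) — appoggiatura; Eb4 (beat 6) — neighbor tone; G3 (beat 9) — appoggiatura.

The harmony at that moment is G minor triad (G, Bb, D); Eb4 is not a chord tone.
It is approached by leap up from Bb3 and left by step down to D4.
Leap in, step out — an appoggiatura.
The harmony at that moment is Db major triad (Db, F, Ab); Eb4 is not a chord tone.
It is approached by step down from F4 and left by step up to F4.
Step away and step back to the same note — a neighbor tone (lower neighbor).
The harmony at that moment is Bb major triad (Bb, D, F); G3 is not a chord tone.
It is approached by leap up from D3 and left by step down to F3.
Leap in, step out — an appoggiatura.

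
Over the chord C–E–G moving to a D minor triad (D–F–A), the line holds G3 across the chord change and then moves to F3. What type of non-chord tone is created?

The harmony at that moment is D minor triad (D, F, A); G3 is not a chord tone.
It is held over (the same pitch as the preceding G3) and left by step down to F3.
Held over from the previous chord and resolving down by step — a suspension.

G3 is a suspension.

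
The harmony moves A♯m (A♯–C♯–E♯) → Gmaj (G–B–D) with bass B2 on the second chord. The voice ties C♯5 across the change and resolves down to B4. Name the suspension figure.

At the second chord the bass is B2. The suspended C♯5 lies a ninth above the bass; after resolving down by step to B4, the interval above the bass becomes an octave.
Suspension figures are named by those two intervals: 9–8.

9–8 suspension.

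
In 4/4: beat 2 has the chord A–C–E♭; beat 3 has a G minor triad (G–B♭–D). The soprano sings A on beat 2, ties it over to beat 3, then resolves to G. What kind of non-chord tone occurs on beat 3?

The harmony at that moment is G minor triad (G, B♭, D); A is not a chord tone.
It is held over (the same pitch as the preceding A) and left by step down to G.
Held over from the previous chord and resolving down by step — a suspension.

Suspension.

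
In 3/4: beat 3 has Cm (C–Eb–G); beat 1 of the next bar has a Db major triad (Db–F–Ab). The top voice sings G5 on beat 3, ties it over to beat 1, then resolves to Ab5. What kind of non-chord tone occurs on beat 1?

The harmony at that moment is Db major triad (Db, F, Ab); G5 is not a chord tone.
It is held over (the same pitch as the preceding G5) and left by step up to Ab5.
Held over from the previous chord and resolving up by step — a retardation.

Retardation.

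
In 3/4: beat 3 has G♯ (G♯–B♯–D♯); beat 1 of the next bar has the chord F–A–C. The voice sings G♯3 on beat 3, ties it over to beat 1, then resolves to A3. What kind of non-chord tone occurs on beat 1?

The harmony at that moment is F major triad (F, A, C); G♯3 is not a chord tone.
It is held over (the same pitch as the preceding G♯3) and left by step up to A3.
Held over from the previous chord and resolving up by step — a retardation.

Retardation.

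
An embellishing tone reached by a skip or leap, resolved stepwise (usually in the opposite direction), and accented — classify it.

Approach: by leap. Departure: by step. Metric position: strong.
Leap in, step out, in a metrically strong position — an appoggiatura. (It is the mirror image of the escape tone, which steps in and leaps out from a weak position.)

Appoggiatura.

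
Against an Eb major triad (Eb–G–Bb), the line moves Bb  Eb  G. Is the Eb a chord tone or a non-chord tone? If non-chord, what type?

Chord tone (the root of Eb major triad).

Eb major triad contains Eb, G, Bb; Eb is the root, so it is a chord tone.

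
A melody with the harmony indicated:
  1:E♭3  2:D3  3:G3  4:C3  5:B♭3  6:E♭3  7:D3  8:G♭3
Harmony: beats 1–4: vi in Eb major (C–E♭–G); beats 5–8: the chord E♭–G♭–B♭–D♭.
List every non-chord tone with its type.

D3 (beat 2) — escape tone; D3 (beat 7) — escape tone.

The harmony at that moment is C minor triad (C, E♭, G); D3 is not a chord tone.
It is approached by step down from E♭3 and left by leap up to G3.
Step in, leap out — an escape tone.
The harmony at that moment is E♭ minor seventh chord (E♭, G♭, B♭, D♭); D3 is not a chord tone.
It is approached by step down from E♭3 and left by leap up to G♭3.
Step in, leap out — an escape tone.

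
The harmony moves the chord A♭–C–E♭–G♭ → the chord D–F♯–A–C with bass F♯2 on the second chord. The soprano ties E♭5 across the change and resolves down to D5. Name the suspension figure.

At the second chord the bass is F♯2. The suspended E♭5 lies a seventh above the bass; after resolving down by step to D5, the interval above the bass becomes a sixth.
Suspension figures are named by those two intervals: 7–6.

7–6 suspension.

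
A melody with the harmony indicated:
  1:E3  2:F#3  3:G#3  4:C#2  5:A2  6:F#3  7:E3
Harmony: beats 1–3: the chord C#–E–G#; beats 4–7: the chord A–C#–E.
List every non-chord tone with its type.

F#3 (beat 2) — passing tone; F#3 (beat 6) — appoggiatura.

The harmony at that moment is C# minor triad (C#, E, G#); F#3 is not a chord tone.
It is approached by step up from E3 and left by step up to G#3.
Step in, step out in the same direction — a passing tone.
The harmony at that moment is A major triad (A, C#, E); F#3 is not a chord tone.
It is approached by leap up from A2 and left by step down to E3.
Leap in, step out — an appoggiatura.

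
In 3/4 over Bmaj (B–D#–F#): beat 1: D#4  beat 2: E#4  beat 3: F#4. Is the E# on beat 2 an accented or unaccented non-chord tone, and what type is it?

Unaccented passing tone.

The harmony at that moment is B major triad (B, D#, F#); E#4 is not a chord tone.
It is approached by step up from D#4 and left by step up to F#4.
Step in, step out in the same direction — a passing tone.
It falls on a weak beat, so it is unaccented.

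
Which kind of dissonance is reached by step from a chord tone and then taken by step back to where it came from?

Approach: by step. Departure: by step in the opposite direction, back to the starting pitch.
Stepwise on both sides but reversing to return to the same chord tone — a neighbor tone. (Had it continued onward in the same direction it would be a passing tone instead.)

Neighbor tone.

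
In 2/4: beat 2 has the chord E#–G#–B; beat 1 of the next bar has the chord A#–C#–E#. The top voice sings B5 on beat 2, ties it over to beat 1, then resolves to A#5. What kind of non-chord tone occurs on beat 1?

Suspension.

The harmony at that moment is A# minor triad (A#, C#, E#); B5 is not a chord tone.
It is held over (the same pitch as the preceding B5) and left by step down to A#5.
Held over from the previous chord and resolving down by step — a suspension.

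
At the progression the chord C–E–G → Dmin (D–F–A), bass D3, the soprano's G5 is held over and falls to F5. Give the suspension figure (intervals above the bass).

At the second chord the bass is D3. The suspended G5 lies a fourth above the bass; after resolving down by step to F5, the interval above the bass becomes a third.
Suspension figures are named by those two intervals: 4–3.

4–3 suspension.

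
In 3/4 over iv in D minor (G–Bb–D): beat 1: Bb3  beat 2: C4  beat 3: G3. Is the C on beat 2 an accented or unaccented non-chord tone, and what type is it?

The harmony at that moment is G minor triad (G, Bb, D); C4 is not a chord tone.
It is approached by step up from Bb3 and left by leap down to G3.
Step in, leap out — an escape tone.
It falls on a weak beat, so it is unaccented.

Unaccented escape tone.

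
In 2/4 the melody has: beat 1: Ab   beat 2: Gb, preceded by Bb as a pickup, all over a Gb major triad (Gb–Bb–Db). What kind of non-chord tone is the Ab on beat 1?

The harmony at that moment is Gb major triad (Gb, Bb, Db); Ab is not a chord tone.
It is approached by step down from Bb and left by step down to Gb.
Step in, step out in the same direction — a passing tone.

Passing tone.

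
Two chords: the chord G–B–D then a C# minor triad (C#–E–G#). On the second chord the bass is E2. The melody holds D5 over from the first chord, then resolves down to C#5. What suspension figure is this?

At the second chord the bass is E2. The suspended D5 lies a seventh above the bass; after resolving down by step to C#5, the interval above the bass becomes a sixth.
Suspension figures are named by those two intervals: 7–6.

7–6 suspension.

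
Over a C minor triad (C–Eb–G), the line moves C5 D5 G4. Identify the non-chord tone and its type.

The harmony at that moment is C minor triad (C, Eb, G); D5 is not a chord tone.
It is approached by step up from C5 and left by leap down to G4.
Step in, leap out — an escape tone.

D5 is an escape tone.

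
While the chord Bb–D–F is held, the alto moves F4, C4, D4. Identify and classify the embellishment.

The harmony at that moment is Bb major triad (Bb, D, F); C4 is not a chord tone.
It is approached by leap down from F4 and left by step up to D4.
Leap in, step out — an appoggiatura.

C4 is an appoggiatura.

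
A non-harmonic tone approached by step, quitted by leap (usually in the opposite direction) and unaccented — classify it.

Escape tone.

Approach: by step. Departure: by leap. Metric position: weak.
Step in, leap out, from a weak position — an escape tone (échappée). (It is the mirror image of the appoggiatura, which leaps in and steps out on a strong beat.)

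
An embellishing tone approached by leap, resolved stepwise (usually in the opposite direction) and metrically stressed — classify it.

Appoggiatura.

Approach: by leap. Departure: by step. Metric position: strong.
Leap in, step out, in a metrically strong position — an appoggiatura. (It is the mirror image of the escape tone, which steps in and leaps out from a weak position.)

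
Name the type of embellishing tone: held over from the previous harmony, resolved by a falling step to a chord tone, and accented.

Suspension.

Approach: by preparation — the pitch is first a chord tone, then held (tied or repeated) while the harmony changes under it. Departure: down by step. Metric position: strong.
A prepared dissonance that resolves downward by step — a suspension. (The same figure resolving upward would be a retardation.)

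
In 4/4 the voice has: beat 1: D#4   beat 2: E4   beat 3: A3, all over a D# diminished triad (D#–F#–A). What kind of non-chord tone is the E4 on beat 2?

Escape tone.

The harmony at that moment is D# diminished triad (D#, F#, A); E4 is not a chord tone.
It is approached by step up from D#4 and left by leap down to A3.
Step in, leap out, on a weak beat — an escape tone.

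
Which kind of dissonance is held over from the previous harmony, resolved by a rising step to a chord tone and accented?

Retardation.

Approach: by preparation — the pitch is first a chord tone, then held (tied or repeated) while the harmony changes under it. Departure: up by step. Metric position: strong.
A prepared dissonance that resolves upward by step — a retardation. (The same figure resolving downward would be a suspension.)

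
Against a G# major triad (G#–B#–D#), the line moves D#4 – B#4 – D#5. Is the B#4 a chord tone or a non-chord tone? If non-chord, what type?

G# major triad contains G#, B#, D#; B# is the third, so it is a chord tone.

Chord tone (the third of G# major triad).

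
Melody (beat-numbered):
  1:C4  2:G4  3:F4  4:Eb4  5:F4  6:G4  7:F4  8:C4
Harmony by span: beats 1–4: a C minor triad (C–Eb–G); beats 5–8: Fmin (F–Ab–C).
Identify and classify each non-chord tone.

The harmony at that moment is C minor triad (C, Eb, G); F4 is not a chord tone.
It is approached by step down from G4 and left by step down to Eb4.
Step in, step out in the same direction — a passing tone.
The harmony at that moment is F minor triad (F, Ab, C); G4 is not a chord tone.
It is approached by step up from F4 and left by step down to F4.
Step away and step back to the same note — a neighbor tone (upper neighbor).

F4 (beat 3) — passing tone; G4 (beat 6) — neighbor tone.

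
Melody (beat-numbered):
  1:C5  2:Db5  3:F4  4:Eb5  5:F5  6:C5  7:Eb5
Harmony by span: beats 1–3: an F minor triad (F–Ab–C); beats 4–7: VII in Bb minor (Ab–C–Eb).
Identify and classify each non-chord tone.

Db5 (beat 2) — escape tone; F5 (beat 5) — escape tone.

The harmony at that moment is F minor triad (F, Ab, C); Db5 is not a chord tone.
It is approached by step up from C5 and left by leap down to F4.
Step in, leap out — an escape tone.
The harmony at that moment is Ab major triad (Ab, C, Eb); F5 is not a chord tone.
It is approached by step up from Eb5 and left by leap down to C5.
Step in, leap out — an escape tone.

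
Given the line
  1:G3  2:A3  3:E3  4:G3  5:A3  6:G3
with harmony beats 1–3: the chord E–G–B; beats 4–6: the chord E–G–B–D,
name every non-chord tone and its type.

A3 (beat 2) — escape tone; A3 (beat 5) — neighbor tone.

The harmony at that moment is E minor triad (E, G, B); A3 is not a chord tone.
It is approached by step up from G3 and left by leap down to E3.
Step in, leap out — an escape tone.
The harmony at that moment is E minor seventh chord (E, G, B, D); A3 is not a chord tone.
It is approached by step up from G3 and left by step down to G3.
Step away and step back to the same note — a neighbor tone (upper neighbor).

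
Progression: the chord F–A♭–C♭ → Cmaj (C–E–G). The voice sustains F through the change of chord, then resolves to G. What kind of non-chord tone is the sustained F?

F is a retardation.

The harmony at that moment is C major triad (C, E, G); F is not a chord tone.
It is held over (the same pitch as the preceding F) and left by step up to G.
Held over from the previous chord and resolving up by step — a retardation.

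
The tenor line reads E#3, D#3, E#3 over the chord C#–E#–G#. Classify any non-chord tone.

The harmony at that moment is C# major triad (C#, E#, G#); D#3 is not a chord tone.
It is approached by step down from E#3 and left by step up to E#3.
Step away and step back to the same note — a neighbor tone (lower neighbor).

D#3 is a neighbor tone.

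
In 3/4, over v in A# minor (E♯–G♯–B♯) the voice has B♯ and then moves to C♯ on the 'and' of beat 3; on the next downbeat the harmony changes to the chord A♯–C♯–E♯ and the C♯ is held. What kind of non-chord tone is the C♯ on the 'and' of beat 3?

Anticipation.

The harmony at that moment is E♯ minor triad (E♯, G♯, B♯); C♯ is not a chord tone.
It is approached by step up from B♯ and then sustained as the same pitch into the next harmony.
Arriving early and becoming a chord tone when the harmony changes — an anticipation.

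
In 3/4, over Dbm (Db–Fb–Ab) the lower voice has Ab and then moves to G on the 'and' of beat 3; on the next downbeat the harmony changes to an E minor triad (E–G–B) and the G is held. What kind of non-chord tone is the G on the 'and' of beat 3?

The harmony at that moment is Db minor triad (Db, Fb, Ab); G is not a chord tone.
It is approached by step down from Ab and then sustained as the same pitch into the next harmony.
Arriving early and becoming a chord tone when the harmony changes — an anticipation.

Anticipation.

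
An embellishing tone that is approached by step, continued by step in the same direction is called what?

Approach: by step. Departure: by step, continuing in the same direction.
Stepwise on both sides with no change of direction means the note fills in the space between two different chord tones — a passing tone. (Had it turned back to its starting note it would be a neighbor tone instead.)

Passing tone.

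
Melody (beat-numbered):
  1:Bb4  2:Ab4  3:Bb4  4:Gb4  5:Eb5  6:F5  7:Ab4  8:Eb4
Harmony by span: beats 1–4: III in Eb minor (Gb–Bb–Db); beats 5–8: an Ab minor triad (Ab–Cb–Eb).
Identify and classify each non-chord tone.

The harmony at that moment is Gb major triad (Gb, Bb, Db); Ab4 is not a chord tone.
It is approached by step down from Bb4 and left by step up to Bb4.
Step away and step back to the same note — a neighbor tone (lower neighbor).
The harmony at that moment is Ab minor triad (Ab, Cb, Eb); F5 is not a chord tone.
It is approached by step up from Eb5 and left by leap down to Ab4.
Step in, leap out — an escape tone.

Ab4 (beat 2) — neighbor tone; F5 (beat 6) — escape tone.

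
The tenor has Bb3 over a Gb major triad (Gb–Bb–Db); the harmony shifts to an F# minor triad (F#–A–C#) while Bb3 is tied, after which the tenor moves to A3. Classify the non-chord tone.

The harmony at that moment is F# minor triad (F#, A, C#); Bb3 is not a chord tone.
It is held over (the same pitch as the preceding Bb3) and left by step down to A3.
Held over from the previous chord and resolving down by step — a suspension.

Bb3 is a suspension.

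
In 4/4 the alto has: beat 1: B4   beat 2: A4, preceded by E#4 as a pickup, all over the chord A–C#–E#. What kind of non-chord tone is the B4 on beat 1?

The harmony at that moment is A augmented triad (A, C#, E#); B4 is not a chord tone.
It is approached by leap up from E#4 and left by step down to A4.
Leap in, step out, metrically accented — an appoggiatura.

Appoggiatura.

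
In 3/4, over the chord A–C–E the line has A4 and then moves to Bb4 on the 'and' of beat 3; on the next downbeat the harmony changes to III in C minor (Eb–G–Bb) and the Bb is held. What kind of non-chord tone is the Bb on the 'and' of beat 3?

The harmony at that moment is A minor triad (A, C, E); Bb4 is not a chord tone.
It is approached by step up from A4 and then sustained as the same pitch into the next harmony.
Arriving early and becoming a chord tone when the harmony changes — an anticipation.

Anticipation.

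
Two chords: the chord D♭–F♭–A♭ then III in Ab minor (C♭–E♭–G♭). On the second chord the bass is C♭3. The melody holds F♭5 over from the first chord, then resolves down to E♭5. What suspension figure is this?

4–3 suspension.

At the second chord the bass is C♭3. The suspended F♭5 lies a fourth above the bass; after resolving down by step to E♭5, the interval above the bass becomes a third.
Suspension figures are named by those two intervals: 4–3.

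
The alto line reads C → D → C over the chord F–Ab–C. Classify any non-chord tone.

D is a neighbor tone.

The harmony at that moment is F minor triad (F, Ab, C); D is not a chord tone.
It is approached by step up from C and left by step down to C.
Step away and step back to the same note — a neighbor tone (upper neighbor).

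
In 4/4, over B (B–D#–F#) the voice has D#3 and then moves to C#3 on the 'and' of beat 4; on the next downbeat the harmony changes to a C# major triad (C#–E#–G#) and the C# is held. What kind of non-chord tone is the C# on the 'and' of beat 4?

The harmony at that moment is B major triad (B, D#, F#); C#3 is not a chord tone.
It is approached by step down from D#3 and then sustained as the same pitch into the next harmony.
Arriving early and becoming a chord tone when the harmony changes — an anticipation.

Anticipation.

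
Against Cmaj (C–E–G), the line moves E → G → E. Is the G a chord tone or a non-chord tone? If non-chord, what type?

C major triad contains C, E, G; G is the fifth, so it is a chord tone.

Chord tone (the fifth of C major triad).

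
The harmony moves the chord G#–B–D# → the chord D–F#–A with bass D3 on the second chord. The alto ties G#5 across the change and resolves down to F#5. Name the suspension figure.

4–3 suspension.

At the second chord the bass is D3. The suspended G#5 lies a fourth above the bass; after resolving down by step to F#5, the interval above the bass becomes a third.
Suspension figures are named by those two intervals: 4–3.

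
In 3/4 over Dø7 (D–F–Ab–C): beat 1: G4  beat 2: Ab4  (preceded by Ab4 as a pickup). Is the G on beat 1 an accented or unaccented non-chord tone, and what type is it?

The harmony at that moment is D half-diminished seventh chord (D, F, Ab, C); G4 is not a chord tone.
It is approached by step down from Ab4 and left by step up to Ab4.
Step away and step back to the same note — a neighbor tone (lower neighbor).
It falls on the downbeat, so it is accented.

Accented neighbor tone.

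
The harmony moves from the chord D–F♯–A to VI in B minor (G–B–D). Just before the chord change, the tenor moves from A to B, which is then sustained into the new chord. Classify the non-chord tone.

The harmony at that moment is D major triad (D, F♯, A); B is not a chord tone.
It is approached by step up from A and then sustained as the same pitch into the next harmony.
Arriving early and becoming a chord tone when the harmony changes — an anticipation.

B is an anticipation.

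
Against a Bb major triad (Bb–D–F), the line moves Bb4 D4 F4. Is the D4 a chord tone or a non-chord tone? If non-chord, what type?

Bb major triad contains Bb, D, F; D is the third, so it is a chord tone.

Chord tone (the third of Bb major triad).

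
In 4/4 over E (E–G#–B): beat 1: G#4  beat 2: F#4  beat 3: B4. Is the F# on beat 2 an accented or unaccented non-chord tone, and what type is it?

Unaccented escape tone.

The harmony at that moment is E major triad (E, G#, B); F#4 is not a chord tone.
It is approached by step down from G#4 and left by leap up to B4.
Step in, leap out — an escape tone.
It falls on a weak beat, so it is unaccented.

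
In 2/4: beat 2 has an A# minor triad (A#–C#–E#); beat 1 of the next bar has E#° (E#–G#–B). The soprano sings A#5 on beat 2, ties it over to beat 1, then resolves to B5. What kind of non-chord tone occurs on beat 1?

Retardation.

The harmony at that moment is E# diminished triad (E#, G#, B); A#5 is not a chord tone.
It is held over (the same pitch as the preceding A#5) and left by step up to B5.
Held over from the previous chord and resolving up by step — a retardation.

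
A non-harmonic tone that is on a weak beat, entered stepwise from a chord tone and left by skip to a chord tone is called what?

Escape tone.

Approach: by step. Departure: by leap. Metric position: weak.
Step in, leap out, from a weak position — an escape tone (échappée). (It is the mirror image of the appoggiatura, which leaps in and steps out on a strong beat.)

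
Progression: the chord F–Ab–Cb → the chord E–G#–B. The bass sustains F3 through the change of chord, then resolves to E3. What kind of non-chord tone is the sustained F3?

F3 is a suspension.

The harmony at that moment is E major triad (E, G#, B); F3 is not a chord tone.
It is held over (the same pitch as the preceding F3) and left by step down to E3.
Held over from the previous chord and resolving down by step — a suspension.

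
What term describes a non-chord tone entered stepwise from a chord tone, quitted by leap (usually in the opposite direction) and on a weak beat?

Approach: by step. Departure: by leap. Metric position: weak.
Step in, leap out, from a weak position — an escape tone (échappée). (It is the mirror image of the appoggiatura, which leaps in and steps out on a strong beat.)

Escape tone.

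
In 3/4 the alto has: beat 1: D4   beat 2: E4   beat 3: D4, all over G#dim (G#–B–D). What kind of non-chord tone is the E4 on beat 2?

Upper neighbor tone.

The harmony at that moment is G# diminished triad (G#, B, D); E4 is not a chord tone.
It is approached by step up from D4 and left by step down to D4.
Step away and step back to the same note — a neighbor tone (upper neighbor).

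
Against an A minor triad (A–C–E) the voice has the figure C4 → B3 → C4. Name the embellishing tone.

B3 is a neighbor tone.

The harmony at that moment is A minor triad (A, C, E); B3 is not a chord tone.
It is approached by step down from C4 and left by step up to C4.
Step away and step back to the same note — a neighbor tone (lower neighbor).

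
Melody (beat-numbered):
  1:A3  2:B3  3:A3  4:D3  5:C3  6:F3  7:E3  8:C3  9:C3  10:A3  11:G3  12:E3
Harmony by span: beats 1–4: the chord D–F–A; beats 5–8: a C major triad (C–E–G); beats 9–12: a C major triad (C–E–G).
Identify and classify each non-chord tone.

B3 (beat 2) — neighbor tone; F3 (beat 6) — appoggiatura; A3 (beat 10) — appoggiatura.

The harmony at that moment is D minor triad (D, F, A); B3 is not a chord tone.
It is approached by step up from A3 and left by step down to A3.
Step away and step back to the same note — a neighbor tone (upper neighbor).
The harmony at that moment is C major triad (C, E, G); F3 is not a chord tone.
It is approached by leap up from C3 and left by step down to E3.
Leap in, step out — an appoggiatura.
The harmony at that moment is C major triad (C, E, G); A3 is not a chord tone.
It is approached by leap up from C3 and left by step down to G3.
Leap in, step out — an appoggiatura.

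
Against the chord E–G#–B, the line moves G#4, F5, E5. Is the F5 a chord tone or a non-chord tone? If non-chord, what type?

Non-chord tone — an appoggiatura.

The harmony at that moment is E major triad (E, G#, B); F5 is not a chord tone.
It is approached by leap up from G#4 and left by step down to E5.
Leap in, step out — an appoggiatura.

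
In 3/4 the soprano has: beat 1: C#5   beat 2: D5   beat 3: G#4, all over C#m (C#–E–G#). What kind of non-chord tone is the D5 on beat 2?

The harmony at that moment is C# minor triad (C#, E, G#); D5 is not a chord tone.
It is approached by step up from C#5 and left by leap down to G#4.
Step in, leap out, on a weak beat — an escape tone.

Escape tone.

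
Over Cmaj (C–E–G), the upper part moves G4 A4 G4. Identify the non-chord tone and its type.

The harmony at that moment is C major triad (C, E, G); A4 is not a chord tone.
It is approached by step up from G4 and left by step down to G4.
Step away and step back to the same note — a neighbor tone (upper neighbor).

A4 is a neighbor tone.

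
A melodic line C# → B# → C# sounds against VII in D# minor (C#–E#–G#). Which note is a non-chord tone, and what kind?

B# is a neighbor tone.

The harmony at that moment is C# major triad (C#, E#, G#); B# is not a chord tone.
It is approached by step down from C# and left by step up to C#.
Step away and step back to the same note — a neighbor tone (lower neighbor).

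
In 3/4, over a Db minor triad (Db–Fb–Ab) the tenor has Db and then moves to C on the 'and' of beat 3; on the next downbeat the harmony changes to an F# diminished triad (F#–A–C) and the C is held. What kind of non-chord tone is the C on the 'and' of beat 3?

Anticipation.

The harmony at that moment is Db minor triad (Db, Fb, Ab); C is not a chord tone.
It is approached by step down from Db and then sustained as the same pitch into the next harmony.
Arriving early and becoming a chord tone when the harmony changes — an anticipation.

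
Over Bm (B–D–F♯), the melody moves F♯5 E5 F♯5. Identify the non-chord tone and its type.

E5 is a neighbor tone.

The harmony at that moment is B minor triad (B, D, F♯); E5 is not a chord tone.
It is approached by step down from F♯5 and left by step up to F♯5.
Step away and step back to the same note — a neighbor tone (lower neighbor).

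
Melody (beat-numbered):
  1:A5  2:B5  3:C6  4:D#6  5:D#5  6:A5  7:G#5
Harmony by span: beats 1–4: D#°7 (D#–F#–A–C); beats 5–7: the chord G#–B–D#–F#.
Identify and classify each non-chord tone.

The harmony at that moment is D# diminished seventh chord (D#, F#, A, C); B5 is not a chord tone.
It is approached by step up from A5 and left by step up to C6.
Step in, step out in the same direction — a passing tone.
The harmony at that moment is G# minor seventh chord (G#, B, D#, F#); A5 is not a chord tone.
It is approached by leap up from D#5 and left by step down to G#5.
Leap in, step out — an appoggiatura.

B5 (beat 2) — passing tone; A5 (beat 6) — appoggiatura.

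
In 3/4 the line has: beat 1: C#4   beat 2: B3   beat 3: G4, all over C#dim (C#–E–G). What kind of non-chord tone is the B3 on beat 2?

The harmony at that moment is C# diminished triad (C#, E, G); B3 is not a chord tone.
It is approached by step down from C#4 and left by leap up to G4.
Step in, leap out, on a weak beat — an escape tone.

Escape tone.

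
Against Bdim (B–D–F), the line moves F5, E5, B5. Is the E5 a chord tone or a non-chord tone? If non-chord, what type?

Non-chord tone — an escape tone.

The harmony at that moment is B diminished triad (B, D, F); E5 is not a chord tone.
It is approached by step down from F5 and left by leap up to B5.
Step in, leap out — an escape tone.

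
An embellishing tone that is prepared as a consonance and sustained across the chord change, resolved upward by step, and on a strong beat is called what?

Retardation.

Approach: by preparation — the pitch is first a chord tone, then held (tied or repeated) while the harmony changes under it. Departure: up by step. Metric position: strong.
A prepared dissonance that resolves upward by step — a retardation. (The same figure resolving downward would be a suspension.)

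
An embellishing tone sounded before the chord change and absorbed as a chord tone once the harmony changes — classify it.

Approach: ahead of the chord change (typically by step), so it is dissonant against the current harmony. Departure: none — the same pitch is restated or held and is a chord tone of the new harmony.
Dissonant first, consonant once the harmony catches up: the note simply arrives early — an anticipation. (The reverse timing, consonant first and dissonant after the change, would be a suspension or retardation.)

Anticipation.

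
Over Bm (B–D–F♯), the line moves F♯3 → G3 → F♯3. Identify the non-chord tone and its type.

G3 is a neighbor tone.

The harmony at that moment is B minor triad (B, D, F♯); G3 is not a chord tone.
It is approached by step up from F♯3 and left by step down to F♯3.
Step away and step back to the same note — a neighbor tone (upper neighbor).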